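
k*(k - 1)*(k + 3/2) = k^3 + k^2/2 - 3*k/2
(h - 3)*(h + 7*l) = h^2 + 7*h*l - 3*h - 21*l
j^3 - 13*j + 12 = (j - 3)*(j - 1)*(j + 4)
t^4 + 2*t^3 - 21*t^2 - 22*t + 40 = (t - 4)*(t - 1)*(t + 2)*(t + 5)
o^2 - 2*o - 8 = (o - 4)*(o + 2)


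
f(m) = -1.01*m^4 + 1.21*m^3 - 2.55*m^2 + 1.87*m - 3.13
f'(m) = -4.04*m^3 + 3.63*m^2 - 5.1*m + 1.87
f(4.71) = -421.52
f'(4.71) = -363.75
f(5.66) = -891.38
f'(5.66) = -643.25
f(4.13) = -247.51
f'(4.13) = -241.87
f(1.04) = -3.76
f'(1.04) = -4.05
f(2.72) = -47.84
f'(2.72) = -66.45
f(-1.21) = -13.43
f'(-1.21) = 20.51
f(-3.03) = -151.00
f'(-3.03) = 163.03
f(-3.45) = -232.71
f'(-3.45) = 228.57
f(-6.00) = -1676.47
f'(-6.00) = 1035.79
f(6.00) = -1131.31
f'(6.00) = -770.69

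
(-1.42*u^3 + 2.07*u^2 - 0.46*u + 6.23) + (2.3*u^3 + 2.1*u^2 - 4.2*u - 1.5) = 0.88*u^3 + 4.17*u^2 - 4.66*u + 4.73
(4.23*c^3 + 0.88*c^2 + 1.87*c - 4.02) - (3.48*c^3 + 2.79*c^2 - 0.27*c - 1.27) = 0.75*c^3 - 1.91*c^2 + 2.14*c - 2.75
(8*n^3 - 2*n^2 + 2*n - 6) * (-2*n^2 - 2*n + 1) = -16*n^5 - 12*n^4 + 8*n^3 + 6*n^2 + 14*n - 6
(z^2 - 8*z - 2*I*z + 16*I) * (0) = 0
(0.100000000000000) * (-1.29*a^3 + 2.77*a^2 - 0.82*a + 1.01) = -0.129*a^3 + 0.277*a^2 - 0.082*a + 0.101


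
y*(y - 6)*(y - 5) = y^3 - 11*y^2 + 30*y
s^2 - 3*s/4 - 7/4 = (s - 7/4)*(s + 1)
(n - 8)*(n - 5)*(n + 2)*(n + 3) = n^4 - 8*n^3 - 19*n^2 + 122*n + 240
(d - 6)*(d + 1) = d^2 - 5*d - 6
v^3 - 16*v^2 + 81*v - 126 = (v - 7)*(v - 6)*(v - 3)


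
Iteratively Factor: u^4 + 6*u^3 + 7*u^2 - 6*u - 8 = (u - 1)*(u^3 + 7*u^2 + 14*u + 8) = (u - 1)*(u + 4)*(u^2 + 3*u + 2) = (u - 1)*(u + 2)*(u + 4)*(u + 1)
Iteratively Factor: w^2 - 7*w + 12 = (w - 4)*(w - 3)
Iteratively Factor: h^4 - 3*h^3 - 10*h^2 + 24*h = (h)*(h^3 - 3*h^2 - 10*h + 24) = h*(h - 2)*(h^2 - h - 12) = h*(h - 4)*(h - 2)*(h + 3)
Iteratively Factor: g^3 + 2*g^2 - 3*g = (g)*(g^2 + 2*g - 3) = g*(g - 1)*(g + 3)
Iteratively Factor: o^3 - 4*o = (o)*(o^2 - 4) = o*(o - 2)*(o + 2)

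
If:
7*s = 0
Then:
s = 0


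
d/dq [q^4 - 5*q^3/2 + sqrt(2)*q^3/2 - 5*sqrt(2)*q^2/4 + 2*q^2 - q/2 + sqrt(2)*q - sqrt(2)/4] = 4*q^3 - 15*q^2/2 + 3*sqrt(2)*q^2/2 - 5*sqrt(2)*q/2 + 4*q - 1/2 + sqrt(2)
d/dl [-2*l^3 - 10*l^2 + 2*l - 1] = -6*l^2 - 20*l + 2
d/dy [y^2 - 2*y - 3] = 2*y - 2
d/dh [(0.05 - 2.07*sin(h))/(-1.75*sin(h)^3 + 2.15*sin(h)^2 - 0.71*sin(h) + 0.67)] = (-7.245*sin(h)^3 + 4.713*sin(h)^2 - 0.215*sin(h) - 1.3514)*cos(h)/(3.0625*sin(h)^6 - 7.525*sin(h)^5 + 7.1075*sin(h)^4 - 5.398*sin(h)^3 + 3.3851*sin(h)^2 - 0.9514*sin(h) + 0.4489)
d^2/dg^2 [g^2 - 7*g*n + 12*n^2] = 2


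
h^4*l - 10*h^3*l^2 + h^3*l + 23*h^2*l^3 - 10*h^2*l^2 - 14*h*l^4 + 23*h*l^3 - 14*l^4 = (h - 7*l)*(h - 2*l)*(h - l)*(h*l + l)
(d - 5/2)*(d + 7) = d^2 + 9*d/2 - 35/2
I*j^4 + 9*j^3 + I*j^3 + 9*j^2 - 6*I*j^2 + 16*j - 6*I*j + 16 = (j - 8*I)*(j - 2*I)*(j + I)*(I*j + I)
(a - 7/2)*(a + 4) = a^2 + a/2 - 14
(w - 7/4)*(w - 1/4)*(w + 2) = w^3 - 57*w/16 + 7/8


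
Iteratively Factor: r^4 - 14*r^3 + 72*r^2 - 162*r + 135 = (r - 5)*(r^3 - 9*r^2 + 27*r - 27) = (r - 5)*(r - 3)*(r^2 - 6*r + 9) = (r - 5)*(r - 3)^2*(r - 3)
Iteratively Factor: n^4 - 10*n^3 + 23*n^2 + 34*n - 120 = (n - 3)*(n^3 - 7*n^2 + 2*n + 40) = (n - 4)*(n - 3)*(n^2 - 3*n - 10) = (n - 4)*(n - 3)*(n + 2)*(n - 5)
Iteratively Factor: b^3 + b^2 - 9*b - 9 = (b + 1)*(b^2 - 9) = (b + 1)*(b + 3)*(b - 3)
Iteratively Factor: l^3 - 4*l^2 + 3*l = (l - 1)*(l^2 - 3*l) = (l - 3)*(l - 1)*(l)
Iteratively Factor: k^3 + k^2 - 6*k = (k)*(k^2 + k - 6) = k*(k + 3)*(k - 2)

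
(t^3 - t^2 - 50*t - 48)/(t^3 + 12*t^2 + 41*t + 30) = (t - 8)/(t + 5)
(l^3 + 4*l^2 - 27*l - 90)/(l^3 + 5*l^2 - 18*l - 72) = (l - 5)/(l - 4)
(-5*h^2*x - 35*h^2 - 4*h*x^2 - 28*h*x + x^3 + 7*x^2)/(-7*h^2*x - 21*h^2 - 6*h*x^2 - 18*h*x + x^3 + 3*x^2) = (-5*h*x - 35*h + x^2 + 7*x)/(-7*h*x - 21*h + x^2 + 3*x)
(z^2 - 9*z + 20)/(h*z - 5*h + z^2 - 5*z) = (z - 4)/(h + z)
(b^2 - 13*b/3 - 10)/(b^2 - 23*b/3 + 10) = (3*b + 5)/(3*b - 5)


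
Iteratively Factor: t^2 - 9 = (t - 3)*(t + 3)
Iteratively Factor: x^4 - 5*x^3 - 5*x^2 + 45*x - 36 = (x - 3)*(x^3 - 2*x^2 - 11*x + 12) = (x - 3)*(x - 1)*(x^2 - x - 12) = (x - 4)*(x - 3)*(x - 1)*(x + 3)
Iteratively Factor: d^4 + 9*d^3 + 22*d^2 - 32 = (d + 2)*(d^3 + 7*d^2 + 8*d - 16) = (d + 2)*(d + 4)*(d^2 + 3*d - 4) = (d - 1)*(d + 2)*(d + 4)*(d + 4)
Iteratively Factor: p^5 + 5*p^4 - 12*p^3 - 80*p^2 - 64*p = (p + 1)*(p^4 + 4*p^3 - 16*p^2 - 64*p) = (p + 1)*(p + 4)*(p^3 - 16*p) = (p + 1)*(p + 4)^2*(p^2 - 4*p) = p*(p + 1)*(p + 4)^2*(p - 4)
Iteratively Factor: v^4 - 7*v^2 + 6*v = (v - 2)*(v^3 + 2*v^2 - 3*v) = (v - 2)*(v + 3)*(v^2 - v) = v*(v - 2)*(v + 3)*(v - 1)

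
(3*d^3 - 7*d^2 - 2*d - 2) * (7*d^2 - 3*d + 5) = 21*d^5 - 58*d^4 + 22*d^3 - 43*d^2 - 4*d - 10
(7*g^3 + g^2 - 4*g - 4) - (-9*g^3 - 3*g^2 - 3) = 16*g^3 + 4*g^2 - 4*g - 1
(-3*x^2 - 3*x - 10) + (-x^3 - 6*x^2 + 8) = -x^3 - 9*x^2 - 3*x - 2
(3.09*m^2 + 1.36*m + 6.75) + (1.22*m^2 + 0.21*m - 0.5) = 4.31*m^2 + 1.57*m + 6.25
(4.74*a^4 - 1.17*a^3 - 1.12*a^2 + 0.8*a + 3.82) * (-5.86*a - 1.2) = -27.7764*a^5 + 1.1682*a^4 + 7.9672*a^3 - 3.344*a^2 - 23.3452*a - 4.584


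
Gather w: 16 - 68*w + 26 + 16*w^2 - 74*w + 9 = 16*w^2 - 142*w + 51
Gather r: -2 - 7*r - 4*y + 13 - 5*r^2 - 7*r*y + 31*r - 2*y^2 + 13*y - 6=-5*r^2 + r*(24 - 7*y) - 2*y^2 + 9*y + 5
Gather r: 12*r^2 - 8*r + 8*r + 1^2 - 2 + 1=12*r^2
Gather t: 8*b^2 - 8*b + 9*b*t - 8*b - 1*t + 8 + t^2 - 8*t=8*b^2 - 16*b + t^2 + t*(9*b - 9) + 8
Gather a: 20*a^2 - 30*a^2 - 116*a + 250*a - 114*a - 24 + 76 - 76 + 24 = -10*a^2 + 20*a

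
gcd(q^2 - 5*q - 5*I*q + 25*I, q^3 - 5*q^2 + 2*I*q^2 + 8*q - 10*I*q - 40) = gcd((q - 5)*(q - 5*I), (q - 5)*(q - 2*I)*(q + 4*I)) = q - 5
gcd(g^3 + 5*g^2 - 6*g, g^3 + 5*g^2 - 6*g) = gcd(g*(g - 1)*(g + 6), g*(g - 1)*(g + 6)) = g^3 + 5*g^2 - 6*g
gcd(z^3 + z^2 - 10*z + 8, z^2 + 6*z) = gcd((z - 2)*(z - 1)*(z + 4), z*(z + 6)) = 1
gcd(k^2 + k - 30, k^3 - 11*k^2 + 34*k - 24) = 1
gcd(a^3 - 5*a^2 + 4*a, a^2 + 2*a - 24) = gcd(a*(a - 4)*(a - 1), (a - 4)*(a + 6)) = a - 4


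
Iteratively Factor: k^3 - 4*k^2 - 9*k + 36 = (k + 3)*(k^2 - 7*k + 12) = (k - 3)*(k + 3)*(k - 4)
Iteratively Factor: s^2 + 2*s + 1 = (s + 1)*(s + 1)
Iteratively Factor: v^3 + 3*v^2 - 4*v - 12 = (v + 2)*(v^2 + v - 6) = (v - 2)*(v + 2)*(v + 3)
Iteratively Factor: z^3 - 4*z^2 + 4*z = (z - 2)*(z^2 - 2*z) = z*(z - 2)*(z - 2)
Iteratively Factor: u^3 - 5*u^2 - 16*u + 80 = (u - 4)*(u^2 - u - 20) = (u - 5)*(u - 4)*(u + 4)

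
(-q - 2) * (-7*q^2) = 7*q^3 + 14*q^2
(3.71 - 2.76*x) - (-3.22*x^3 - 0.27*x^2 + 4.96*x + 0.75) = 3.22*x^3 + 0.27*x^2 - 7.72*x + 2.96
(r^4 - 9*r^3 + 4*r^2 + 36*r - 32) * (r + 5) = r^5 - 4*r^4 - 41*r^3 + 56*r^2 + 148*r - 160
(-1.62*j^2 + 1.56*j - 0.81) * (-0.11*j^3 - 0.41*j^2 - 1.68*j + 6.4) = 0.1782*j^5 + 0.4926*j^4 + 2.1711*j^3 - 12.6567*j^2 + 11.3448*j - 5.184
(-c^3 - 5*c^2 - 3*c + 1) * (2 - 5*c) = 5*c^4 + 23*c^3 + 5*c^2 - 11*c + 2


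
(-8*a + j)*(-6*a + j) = 48*a^2 - 14*a*j + j^2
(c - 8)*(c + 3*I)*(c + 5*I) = c^3 - 8*c^2 + 8*I*c^2 - 15*c - 64*I*c + 120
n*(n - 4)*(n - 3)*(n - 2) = n^4 - 9*n^3 + 26*n^2 - 24*n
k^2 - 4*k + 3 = (k - 3)*(k - 1)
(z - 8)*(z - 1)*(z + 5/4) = z^3 - 31*z^2/4 - 13*z/4 + 10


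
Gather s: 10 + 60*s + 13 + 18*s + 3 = 78*s + 26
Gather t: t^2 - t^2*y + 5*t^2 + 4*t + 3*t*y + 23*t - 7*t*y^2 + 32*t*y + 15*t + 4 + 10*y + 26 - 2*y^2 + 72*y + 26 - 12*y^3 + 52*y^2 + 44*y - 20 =t^2*(6 - y) + t*(-7*y^2 + 35*y + 42) - 12*y^3 + 50*y^2 + 126*y + 36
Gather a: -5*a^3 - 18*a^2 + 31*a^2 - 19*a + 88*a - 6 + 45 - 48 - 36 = -5*a^3 + 13*a^2 + 69*a - 45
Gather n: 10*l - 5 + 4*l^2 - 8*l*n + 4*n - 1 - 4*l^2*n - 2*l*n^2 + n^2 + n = 4*l^2 + 10*l + n^2*(1 - 2*l) + n*(-4*l^2 - 8*l + 5) - 6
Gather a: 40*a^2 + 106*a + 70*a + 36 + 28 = 40*a^2 + 176*a + 64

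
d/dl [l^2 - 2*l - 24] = 2*l - 2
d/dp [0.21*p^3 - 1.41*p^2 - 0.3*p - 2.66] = 0.63*p^2 - 2.82*p - 0.3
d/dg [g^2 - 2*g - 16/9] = 2*g - 2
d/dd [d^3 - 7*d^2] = d*(3*d - 14)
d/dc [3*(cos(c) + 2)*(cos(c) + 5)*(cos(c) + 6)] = 3*(3*sin(c)^2 - 26*cos(c) - 55)*sin(c)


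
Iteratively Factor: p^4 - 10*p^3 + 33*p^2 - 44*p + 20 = (p - 2)*(p^3 - 8*p^2 + 17*p - 10) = (p - 2)^2*(p^2 - 6*p + 5) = (p - 2)^2*(p - 1)*(p - 5)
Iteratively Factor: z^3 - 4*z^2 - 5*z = (z + 1)*(z^2 - 5*z) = z*(z + 1)*(z - 5)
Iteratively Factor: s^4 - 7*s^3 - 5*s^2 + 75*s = (s - 5)*(s^3 - 2*s^2 - 15*s) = (s - 5)^2*(s^2 + 3*s) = (s - 5)^2*(s + 3)*(s)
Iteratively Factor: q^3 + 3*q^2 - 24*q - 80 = (q - 5)*(q^2 + 8*q + 16) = (q - 5)*(q + 4)*(q + 4)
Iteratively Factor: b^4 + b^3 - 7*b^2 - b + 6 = (b + 3)*(b^3 - 2*b^2 - b + 2) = (b - 1)*(b + 3)*(b^2 - b - 2) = (b - 1)*(b + 1)*(b + 3)*(b - 2)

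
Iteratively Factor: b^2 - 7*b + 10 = (b - 5)*(b - 2)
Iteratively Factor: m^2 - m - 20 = (m + 4)*(m - 5)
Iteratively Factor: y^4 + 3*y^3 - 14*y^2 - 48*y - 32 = (y + 4)*(y^3 - y^2 - 10*y - 8) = (y - 4)*(y + 4)*(y^2 + 3*y + 2) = (y - 4)*(y + 1)*(y + 4)*(y + 2)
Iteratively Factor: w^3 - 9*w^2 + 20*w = (w - 5)*(w^2 - 4*w) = w*(w - 5)*(w - 4)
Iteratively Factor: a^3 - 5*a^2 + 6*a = (a - 3)*(a^2 - 2*a) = (a - 3)*(a - 2)*(a)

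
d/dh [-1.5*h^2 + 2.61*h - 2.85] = 2.61 - 3.0*h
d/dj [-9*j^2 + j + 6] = 1 - 18*j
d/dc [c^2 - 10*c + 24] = 2*c - 10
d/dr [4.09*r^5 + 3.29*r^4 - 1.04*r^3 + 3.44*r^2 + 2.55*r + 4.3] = 20.45*r^4 + 13.16*r^3 - 3.12*r^2 + 6.88*r + 2.55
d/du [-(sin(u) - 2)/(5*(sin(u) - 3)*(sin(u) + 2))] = (sin(u)^2 - 4*sin(u) + 8)*cos(u)/(5*(sin(u) - 3)^2*(sin(u) + 2)^2)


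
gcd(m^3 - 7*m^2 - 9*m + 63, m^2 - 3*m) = m - 3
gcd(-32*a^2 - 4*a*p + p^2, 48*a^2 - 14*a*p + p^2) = -8*a + p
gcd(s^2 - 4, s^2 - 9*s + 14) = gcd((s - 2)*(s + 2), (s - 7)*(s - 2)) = s - 2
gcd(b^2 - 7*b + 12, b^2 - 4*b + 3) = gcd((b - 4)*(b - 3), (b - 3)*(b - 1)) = b - 3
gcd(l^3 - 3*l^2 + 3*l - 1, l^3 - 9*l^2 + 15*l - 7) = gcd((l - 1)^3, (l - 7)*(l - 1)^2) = l^2 - 2*l + 1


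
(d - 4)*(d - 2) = d^2 - 6*d + 8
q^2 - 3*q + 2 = (q - 2)*(q - 1)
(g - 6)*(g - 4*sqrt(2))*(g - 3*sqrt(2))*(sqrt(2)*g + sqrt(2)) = sqrt(2)*g^4 - 14*g^3 - 5*sqrt(2)*g^3 + 18*sqrt(2)*g^2 + 70*g^2 - 120*sqrt(2)*g + 84*g - 144*sqrt(2)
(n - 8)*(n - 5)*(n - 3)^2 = n^4 - 19*n^3 + 127*n^2 - 357*n + 360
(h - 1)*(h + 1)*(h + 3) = h^3 + 3*h^2 - h - 3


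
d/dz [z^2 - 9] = 2*z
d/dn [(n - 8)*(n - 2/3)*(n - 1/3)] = 3*n^2 - 18*n + 74/9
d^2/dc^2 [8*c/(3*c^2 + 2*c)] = 144/(27*c^3 + 54*c^2 + 36*c + 8)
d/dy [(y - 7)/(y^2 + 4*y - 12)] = (y^2 + 4*y - 2*(y - 7)*(y + 2) - 12)/(y^2 + 4*y - 12)^2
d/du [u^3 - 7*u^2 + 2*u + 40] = 3*u^2 - 14*u + 2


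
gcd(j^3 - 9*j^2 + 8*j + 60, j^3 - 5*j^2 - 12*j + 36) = j - 6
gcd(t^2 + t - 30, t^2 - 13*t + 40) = t - 5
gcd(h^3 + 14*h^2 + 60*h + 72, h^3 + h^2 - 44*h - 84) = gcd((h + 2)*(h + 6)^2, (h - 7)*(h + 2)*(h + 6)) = h^2 + 8*h + 12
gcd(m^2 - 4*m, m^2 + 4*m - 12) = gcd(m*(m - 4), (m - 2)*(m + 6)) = 1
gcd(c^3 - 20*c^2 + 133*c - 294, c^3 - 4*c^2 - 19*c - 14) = c - 7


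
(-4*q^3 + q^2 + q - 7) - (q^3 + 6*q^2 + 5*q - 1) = -5*q^3 - 5*q^2 - 4*q - 6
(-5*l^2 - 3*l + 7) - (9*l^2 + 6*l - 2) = -14*l^2 - 9*l + 9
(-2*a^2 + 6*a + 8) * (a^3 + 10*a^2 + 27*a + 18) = -2*a^5 - 14*a^4 + 14*a^3 + 206*a^2 + 324*a + 144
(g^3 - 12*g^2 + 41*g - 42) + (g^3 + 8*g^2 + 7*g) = 2*g^3 - 4*g^2 + 48*g - 42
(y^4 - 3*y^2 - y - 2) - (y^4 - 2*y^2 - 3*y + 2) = -y^2 + 2*y - 4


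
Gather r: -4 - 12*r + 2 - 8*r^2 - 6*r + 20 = -8*r^2 - 18*r + 18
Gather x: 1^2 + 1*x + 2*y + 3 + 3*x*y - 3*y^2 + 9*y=x*(3*y + 1) - 3*y^2 + 11*y + 4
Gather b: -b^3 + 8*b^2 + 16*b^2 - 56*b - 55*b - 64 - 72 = -b^3 + 24*b^2 - 111*b - 136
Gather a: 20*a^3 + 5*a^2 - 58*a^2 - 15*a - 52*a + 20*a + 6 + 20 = 20*a^3 - 53*a^2 - 47*a + 26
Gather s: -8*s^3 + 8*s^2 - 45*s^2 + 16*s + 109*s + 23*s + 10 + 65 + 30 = -8*s^3 - 37*s^2 + 148*s + 105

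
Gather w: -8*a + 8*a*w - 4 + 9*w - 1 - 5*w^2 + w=-8*a - 5*w^2 + w*(8*a + 10) - 5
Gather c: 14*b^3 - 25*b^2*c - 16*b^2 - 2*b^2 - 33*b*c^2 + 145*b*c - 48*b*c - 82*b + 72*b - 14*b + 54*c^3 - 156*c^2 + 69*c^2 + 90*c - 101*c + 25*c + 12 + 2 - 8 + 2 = 14*b^3 - 18*b^2 - 24*b + 54*c^3 + c^2*(-33*b - 87) + c*(-25*b^2 + 97*b + 14) + 8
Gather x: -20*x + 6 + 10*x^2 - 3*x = 10*x^2 - 23*x + 6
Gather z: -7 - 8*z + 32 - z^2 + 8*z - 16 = 9 - z^2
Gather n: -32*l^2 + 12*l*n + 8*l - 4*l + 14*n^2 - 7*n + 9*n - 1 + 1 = -32*l^2 + 4*l + 14*n^2 + n*(12*l + 2)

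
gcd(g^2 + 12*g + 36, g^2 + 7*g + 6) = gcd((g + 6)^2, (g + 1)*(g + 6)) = g + 6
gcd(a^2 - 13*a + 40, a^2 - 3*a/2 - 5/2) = 1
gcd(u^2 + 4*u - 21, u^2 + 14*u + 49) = u + 7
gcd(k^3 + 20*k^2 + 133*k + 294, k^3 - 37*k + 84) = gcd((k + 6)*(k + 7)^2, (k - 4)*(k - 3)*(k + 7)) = k + 7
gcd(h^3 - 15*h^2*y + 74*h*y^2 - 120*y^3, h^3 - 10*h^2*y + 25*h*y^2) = -h + 5*y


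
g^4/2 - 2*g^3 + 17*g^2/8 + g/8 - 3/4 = (g/2 + 1/4)*(g - 2)*(g - 3/2)*(g - 1)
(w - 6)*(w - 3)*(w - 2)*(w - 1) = w^4 - 12*w^3 + 47*w^2 - 72*w + 36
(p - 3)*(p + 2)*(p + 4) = p^3 + 3*p^2 - 10*p - 24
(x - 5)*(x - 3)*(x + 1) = x^3 - 7*x^2 + 7*x + 15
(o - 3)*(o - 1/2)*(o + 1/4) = o^3 - 13*o^2/4 + 5*o/8 + 3/8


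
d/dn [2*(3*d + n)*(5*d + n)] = 16*d + 4*n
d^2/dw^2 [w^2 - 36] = 2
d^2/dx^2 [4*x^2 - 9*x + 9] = 8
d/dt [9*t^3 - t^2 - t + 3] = 27*t^2 - 2*t - 1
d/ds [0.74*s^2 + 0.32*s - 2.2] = 1.48*s + 0.32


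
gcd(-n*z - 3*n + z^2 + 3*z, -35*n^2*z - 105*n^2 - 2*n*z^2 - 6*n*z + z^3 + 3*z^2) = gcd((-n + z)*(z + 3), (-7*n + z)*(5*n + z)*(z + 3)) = z + 3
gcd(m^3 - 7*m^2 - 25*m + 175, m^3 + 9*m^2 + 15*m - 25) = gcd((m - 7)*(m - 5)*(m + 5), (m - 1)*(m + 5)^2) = m + 5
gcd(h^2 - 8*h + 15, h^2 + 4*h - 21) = h - 3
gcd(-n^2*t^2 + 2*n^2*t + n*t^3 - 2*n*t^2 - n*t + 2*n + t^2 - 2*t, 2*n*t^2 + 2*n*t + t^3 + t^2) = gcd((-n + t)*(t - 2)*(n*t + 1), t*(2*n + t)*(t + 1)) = 1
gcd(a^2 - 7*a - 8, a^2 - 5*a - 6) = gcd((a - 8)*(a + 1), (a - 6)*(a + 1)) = a + 1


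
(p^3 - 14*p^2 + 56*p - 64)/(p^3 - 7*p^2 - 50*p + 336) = (p^2 - 6*p + 8)/(p^2 + p - 42)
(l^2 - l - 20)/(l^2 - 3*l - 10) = (l + 4)/(l + 2)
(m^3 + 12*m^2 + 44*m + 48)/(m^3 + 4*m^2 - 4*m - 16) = (m + 6)/(m - 2)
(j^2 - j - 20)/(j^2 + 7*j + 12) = (j - 5)/(j + 3)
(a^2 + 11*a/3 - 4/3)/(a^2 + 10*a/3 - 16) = (3*a^2 + 11*a - 4)/(3*a^2 + 10*a - 48)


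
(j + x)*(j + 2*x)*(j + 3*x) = j^3 + 6*j^2*x + 11*j*x^2 + 6*x^3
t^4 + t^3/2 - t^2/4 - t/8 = t*(t - 1/2)*(t + 1/2)^2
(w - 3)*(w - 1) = w^2 - 4*w + 3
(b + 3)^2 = b^2 + 6*b + 9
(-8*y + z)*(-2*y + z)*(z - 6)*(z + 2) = 16*y^2*z^2 - 64*y^2*z - 192*y^2 - 10*y*z^3 + 40*y*z^2 + 120*y*z + z^4 - 4*z^3 - 12*z^2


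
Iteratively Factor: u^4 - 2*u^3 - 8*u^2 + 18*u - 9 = (u - 1)*(u^3 - u^2 - 9*u + 9) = (u - 3)*(u - 1)*(u^2 + 2*u - 3) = (u - 3)*(u - 1)*(u + 3)*(u - 1)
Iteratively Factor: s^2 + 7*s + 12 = (s + 4)*(s + 3)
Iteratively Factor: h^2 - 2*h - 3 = (h + 1)*(h - 3)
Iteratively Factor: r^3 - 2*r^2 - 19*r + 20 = (r + 4)*(r^2 - 6*r + 5) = (r - 5)*(r + 4)*(r - 1)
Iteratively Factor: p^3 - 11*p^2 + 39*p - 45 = (p - 5)*(p^2 - 6*p + 9) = (p - 5)*(p - 3)*(p - 3)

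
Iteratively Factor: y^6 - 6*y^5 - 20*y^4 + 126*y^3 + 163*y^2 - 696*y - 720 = (y + 1)*(y^5 - 7*y^4 - 13*y^3 + 139*y^2 + 24*y - 720) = (y - 4)*(y + 1)*(y^4 - 3*y^3 - 25*y^2 + 39*y + 180) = (y - 4)*(y + 1)*(y + 3)*(y^3 - 6*y^2 - 7*y + 60) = (y - 4)*(y + 1)*(y + 3)^2*(y^2 - 9*y + 20) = (y - 4)^2*(y + 1)*(y + 3)^2*(y - 5)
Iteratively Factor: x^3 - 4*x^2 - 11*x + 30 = (x + 3)*(x^2 - 7*x + 10) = (x - 2)*(x + 3)*(x - 5)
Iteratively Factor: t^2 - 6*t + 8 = (t - 4)*(t - 2)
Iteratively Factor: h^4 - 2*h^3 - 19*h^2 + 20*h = (h + 4)*(h^3 - 6*h^2 + 5*h) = (h - 1)*(h + 4)*(h^2 - 5*h) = (h - 5)*(h - 1)*(h + 4)*(h)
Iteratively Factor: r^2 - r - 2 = (r + 1)*(r - 2)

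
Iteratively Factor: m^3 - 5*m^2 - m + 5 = (m - 1)*(m^2 - 4*m - 5) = (m - 1)*(m + 1)*(m - 5)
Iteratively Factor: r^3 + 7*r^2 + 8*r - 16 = (r - 1)*(r^2 + 8*r + 16) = (r - 1)*(r + 4)*(r + 4)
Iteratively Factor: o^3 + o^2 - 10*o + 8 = (o - 2)*(o^2 + 3*o - 4) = (o - 2)*(o + 4)*(o - 1)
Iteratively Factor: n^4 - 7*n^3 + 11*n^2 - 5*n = (n - 1)*(n^3 - 6*n^2 + 5*n) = n*(n - 1)*(n^2 - 6*n + 5) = n*(n - 5)*(n - 1)*(n - 1)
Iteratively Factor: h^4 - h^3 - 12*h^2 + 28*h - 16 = (h - 1)*(h^3 - 12*h + 16) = (h - 2)*(h - 1)*(h^2 + 2*h - 8) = (h - 2)^2*(h - 1)*(h + 4)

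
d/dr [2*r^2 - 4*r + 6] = 4*r - 4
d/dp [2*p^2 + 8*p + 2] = 4*p + 8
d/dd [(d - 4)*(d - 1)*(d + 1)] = 3*d^2 - 8*d - 1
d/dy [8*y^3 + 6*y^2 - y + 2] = 24*y^2 + 12*y - 1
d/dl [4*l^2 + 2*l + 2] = 8*l + 2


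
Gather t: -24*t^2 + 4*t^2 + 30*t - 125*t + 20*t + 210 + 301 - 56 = -20*t^2 - 75*t + 455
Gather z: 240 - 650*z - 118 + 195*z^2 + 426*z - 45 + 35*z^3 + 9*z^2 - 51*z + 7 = 35*z^3 + 204*z^2 - 275*z + 84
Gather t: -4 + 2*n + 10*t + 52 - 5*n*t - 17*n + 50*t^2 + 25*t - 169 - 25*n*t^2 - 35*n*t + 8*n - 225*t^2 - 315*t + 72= -7*n + t^2*(-25*n - 175) + t*(-40*n - 280) - 49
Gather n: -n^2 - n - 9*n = -n^2 - 10*n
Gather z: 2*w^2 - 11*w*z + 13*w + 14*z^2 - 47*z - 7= 2*w^2 + 13*w + 14*z^2 + z*(-11*w - 47) - 7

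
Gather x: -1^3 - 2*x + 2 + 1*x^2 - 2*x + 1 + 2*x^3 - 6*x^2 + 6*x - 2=2*x^3 - 5*x^2 + 2*x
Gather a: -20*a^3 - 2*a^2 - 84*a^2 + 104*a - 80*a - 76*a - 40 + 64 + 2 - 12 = -20*a^3 - 86*a^2 - 52*a + 14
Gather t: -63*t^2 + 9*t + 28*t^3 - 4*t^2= 28*t^3 - 67*t^2 + 9*t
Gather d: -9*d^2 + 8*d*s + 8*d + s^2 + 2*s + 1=-9*d^2 + d*(8*s + 8) + s^2 + 2*s + 1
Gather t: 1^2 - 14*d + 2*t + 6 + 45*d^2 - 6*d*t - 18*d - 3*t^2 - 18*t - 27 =45*d^2 - 32*d - 3*t^2 + t*(-6*d - 16) - 20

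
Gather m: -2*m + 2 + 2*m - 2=0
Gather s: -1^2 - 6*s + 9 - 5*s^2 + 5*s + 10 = -5*s^2 - s + 18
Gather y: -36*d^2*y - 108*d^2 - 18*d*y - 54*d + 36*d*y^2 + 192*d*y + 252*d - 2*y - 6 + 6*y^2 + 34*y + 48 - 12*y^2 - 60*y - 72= -108*d^2 + 198*d + y^2*(36*d - 6) + y*(-36*d^2 + 174*d - 28) - 30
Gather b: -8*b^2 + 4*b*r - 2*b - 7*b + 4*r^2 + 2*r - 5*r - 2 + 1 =-8*b^2 + b*(4*r - 9) + 4*r^2 - 3*r - 1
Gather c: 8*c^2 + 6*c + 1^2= 8*c^2 + 6*c + 1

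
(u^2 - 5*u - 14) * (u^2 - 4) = u^4 - 5*u^3 - 18*u^2 + 20*u + 56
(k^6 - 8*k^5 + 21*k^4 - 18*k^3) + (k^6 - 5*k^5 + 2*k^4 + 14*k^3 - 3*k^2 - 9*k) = 2*k^6 - 13*k^5 + 23*k^4 - 4*k^3 - 3*k^2 - 9*k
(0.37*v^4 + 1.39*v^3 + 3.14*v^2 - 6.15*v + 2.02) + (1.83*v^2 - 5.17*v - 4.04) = 0.37*v^4 + 1.39*v^3 + 4.97*v^2 - 11.32*v - 2.02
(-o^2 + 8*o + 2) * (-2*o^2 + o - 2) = 2*o^4 - 17*o^3 + 6*o^2 - 14*o - 4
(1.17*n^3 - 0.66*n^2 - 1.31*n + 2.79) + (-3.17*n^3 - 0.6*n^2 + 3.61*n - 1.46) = -2.0*n^3 - 1.26*n^2 + 2.3*n + 1.33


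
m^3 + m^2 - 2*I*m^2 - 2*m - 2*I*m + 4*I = (m - 1)*(m + 2)*(m - 2*I)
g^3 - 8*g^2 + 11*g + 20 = (g - 5)*(g - 4)*(g + 1)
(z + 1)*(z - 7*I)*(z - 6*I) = z^3 + z^2 - 13*I*z^2 - 42*z - 13*I*z - 42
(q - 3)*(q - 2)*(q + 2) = q^3 - 3*q^2 - 4*q + 12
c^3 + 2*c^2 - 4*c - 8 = (c - 2)*(c + 2)^2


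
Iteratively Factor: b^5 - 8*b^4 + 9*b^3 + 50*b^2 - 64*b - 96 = (b - 4)*(b^4 - 4*b^3 - 7*b^2 + 22*b + 24) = (b - 4)*(b + 2)*(b^3 - 6*b^2 + 5*b + 12) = (b - 4)^2*(b + 2)*(b^2 - 2*b - 3) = (b - 4)^2*(b + 1)*(b + 2)*(b - 3)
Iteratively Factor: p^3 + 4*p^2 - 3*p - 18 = (p + 3)*(p^2 + p - 6) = (p - 2)*(p + 3)*(p + 3)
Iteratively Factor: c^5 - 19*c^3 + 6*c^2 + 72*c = (c)*(c^4 - 19*c^2 + 6*c + 72) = c*(c + 2)*(c^3 - 2*c^2 - 15*c + 36) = c*(c + 2)*(c + 4)*(c^2 - 6*c + 9) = c*(c - 3)*(c + 2)*(c + 4)*(c - 3)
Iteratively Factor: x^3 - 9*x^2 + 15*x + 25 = (x - 5)*(x^2 - 4*x - 5) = (x - 5)^2*(x + 1)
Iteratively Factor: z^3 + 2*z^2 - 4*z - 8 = (z + 2)*(z^2 - 4) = (z - 2)*(z + 2)*(z + 2)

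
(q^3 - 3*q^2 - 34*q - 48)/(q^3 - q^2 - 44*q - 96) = (q + 2)/(q + 4)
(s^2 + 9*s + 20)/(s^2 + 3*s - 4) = (s + 5)/(s - 1)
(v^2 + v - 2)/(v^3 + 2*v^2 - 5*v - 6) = (v^2 + v - 2)/(v^3 + 2*v^2 - 5*v - 6)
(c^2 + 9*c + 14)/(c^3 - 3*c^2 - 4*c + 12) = (c + 7)/(c^2 - 5*c + 6)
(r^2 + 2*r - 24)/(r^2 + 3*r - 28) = (r + 6)/(r + 7)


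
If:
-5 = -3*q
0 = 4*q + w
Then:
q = 5/3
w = -20/3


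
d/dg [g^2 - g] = 2*g - 1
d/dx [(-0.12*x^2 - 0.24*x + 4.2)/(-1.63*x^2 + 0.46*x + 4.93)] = (-0.4464*x^2 + 12.5088*x - 3.1152)/(2.6569*x^4 - 1.4996*x^3 - 15.8602*x^2 + 4.5356*x + 24.3049)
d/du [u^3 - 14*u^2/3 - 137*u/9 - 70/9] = 3*u^2 - 28*u/3 - 137/9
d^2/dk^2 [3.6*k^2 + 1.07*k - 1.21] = 7.20000000000000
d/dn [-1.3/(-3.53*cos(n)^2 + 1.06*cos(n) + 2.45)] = (9.178*cos(n) - 1.378)*sin(n)/(-3.53*cos(n)^2 + 1.06*cos(n) + 2.45)^2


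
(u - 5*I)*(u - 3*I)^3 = u^4 - 14*I*u^3 - 72*u^2 + 162*I*u + 135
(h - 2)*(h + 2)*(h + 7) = h^3 + 7*h^2 - 4*h - 28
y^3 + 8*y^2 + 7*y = y*(y + 1)*(y + 7)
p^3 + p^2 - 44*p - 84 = (p - 7)*(p + 2)*(p + 6)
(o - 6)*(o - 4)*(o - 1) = o^3 - 11*o^2 + 34*o - 24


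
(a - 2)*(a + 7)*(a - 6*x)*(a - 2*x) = a^4 - 8*a^3*x + 5*a^3 + 12*a^2*x^2 - 40*a^2*x - 14*a^2 + 60*a*x^2 + 112*a*x - 168*x^2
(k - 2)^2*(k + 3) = k^3 - k^2 - 8*k + 12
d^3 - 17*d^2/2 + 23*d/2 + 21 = (d - 6)*(d - 7/2)*(d + 1)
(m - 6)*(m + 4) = m^2 - 2*m - 24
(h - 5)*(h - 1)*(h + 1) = h^3 - 5*h^2 - h + 5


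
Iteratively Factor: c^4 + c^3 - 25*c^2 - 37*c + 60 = (c - 5)*(c^3 + 6*c^2 + 5*c - 12) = (c - 5)*(c + 3)*(c^2 + 3*c - 4) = (c - 5)*(c - 1)*(c + 3)*(c + 4)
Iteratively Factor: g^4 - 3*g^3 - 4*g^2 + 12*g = (g)*(g^3 - 3*g^2 - 4*g + 12) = g*(g - 3)*(g^2 - 4) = g*(g - 3)*(g + 2)*(g - 2)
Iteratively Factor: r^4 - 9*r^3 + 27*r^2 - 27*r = (r - 3)*(r^3 - 6*r^2 + 9*r) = r*(r - 3)*(r^2 - 6*r + 9) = r*(r - 3)^2*(r - 3)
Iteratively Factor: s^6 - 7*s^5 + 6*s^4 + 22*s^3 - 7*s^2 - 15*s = (s)*(s^5 - 7*s^4 + 6*s^3 + 22*s^2 - 7*s - 15) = s*(s - 3)*(s^4 - 4*s^3 - 6*s^2 + 4*s + 5) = s*(s - 3)*(s + 1)*(s^3 - 5*s^2 - s + 5) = s*(s - 3)*(s + 1)^2*(s^2 - 6*s + 5) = s*(s - 5)*(s - 3)*(s + 1)^2*(s - 1)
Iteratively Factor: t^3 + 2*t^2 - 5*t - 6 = (t + 3)*(t^2 - t - 2) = (t + 1)*(t + 3)*(t - 2)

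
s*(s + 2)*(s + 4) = s^3 + 6*s^2 + 8*s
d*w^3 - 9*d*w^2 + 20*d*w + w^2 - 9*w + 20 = (w - 5)*(w - 4)*(d*w + 1)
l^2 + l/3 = l*(l + 1/3)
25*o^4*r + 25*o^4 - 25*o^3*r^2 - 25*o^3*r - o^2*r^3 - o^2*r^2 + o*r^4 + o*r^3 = (-5*o + r)*(-o + r)*(5*o + r)*(o*r + o)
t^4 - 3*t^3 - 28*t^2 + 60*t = t*(t - 6)*(t - 2)*(t + 5)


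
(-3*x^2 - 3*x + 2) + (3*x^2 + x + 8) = 10 - 2*x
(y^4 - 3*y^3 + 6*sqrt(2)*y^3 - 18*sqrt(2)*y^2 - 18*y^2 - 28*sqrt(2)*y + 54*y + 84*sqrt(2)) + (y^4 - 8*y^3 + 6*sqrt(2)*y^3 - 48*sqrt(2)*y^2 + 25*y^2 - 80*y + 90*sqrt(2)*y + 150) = 2*y^4 - 11*y^3 + 12*sqrt(2)*y^3 - 66*sqrt(2)*y^2 + 7*y^2 - 26*y + 62*sqrt(2)*y + 84*sqrt(2) + 150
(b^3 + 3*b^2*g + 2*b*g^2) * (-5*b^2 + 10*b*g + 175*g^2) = -5*b^5 - 5*b^4*g + 195*b^3*g^2 + 545*b^2*g^3 + 350*b*g^4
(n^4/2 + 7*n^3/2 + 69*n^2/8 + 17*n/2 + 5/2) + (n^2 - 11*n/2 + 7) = n^4/2 + 7*n^3/2 + 77*n^2/8 + 3*n + 19/2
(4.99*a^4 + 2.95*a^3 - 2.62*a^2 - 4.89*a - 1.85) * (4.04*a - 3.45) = 20.1596*a^5 - 5.2975*a^4 - 20.7623*a^3 - 10.7166*a^2 + 9.3965*a + 6.3825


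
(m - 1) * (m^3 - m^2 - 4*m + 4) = m^4 - 2*m^3 - 3*m^2 + 8*m - 4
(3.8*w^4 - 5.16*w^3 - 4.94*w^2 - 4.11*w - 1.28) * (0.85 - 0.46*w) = -1.748*w^5 + 5.6036*w^4 - 2.1136*w^3 - 2.3084*w^2 - 2.9047*w - 1.088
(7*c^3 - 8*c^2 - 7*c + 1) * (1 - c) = -7*c^4 + 15*c^3 - c^2 - 8*c + 1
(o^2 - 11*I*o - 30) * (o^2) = o^4 - 11*I*o^3 - 30*o^2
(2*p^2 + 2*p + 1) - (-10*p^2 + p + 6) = 12*p^2 + p - 5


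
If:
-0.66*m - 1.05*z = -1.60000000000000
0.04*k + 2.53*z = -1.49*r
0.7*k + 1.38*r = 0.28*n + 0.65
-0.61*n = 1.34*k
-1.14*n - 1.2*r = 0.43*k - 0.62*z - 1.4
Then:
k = -0.19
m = 3.03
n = 0.41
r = 0.65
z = -0.38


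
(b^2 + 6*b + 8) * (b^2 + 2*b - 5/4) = b^4 + 8*b^3 + 75*b^2/4 + 17*b/2 - 10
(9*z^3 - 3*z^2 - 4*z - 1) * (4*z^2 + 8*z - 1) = 36*z^5 + 60*z^4 - 49*z^3 - 33*z^2 - 4*z + 1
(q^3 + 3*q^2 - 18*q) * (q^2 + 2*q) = q^5 + 5*q^4 - 12*q^3 - 36*q^2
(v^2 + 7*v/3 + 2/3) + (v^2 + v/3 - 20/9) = 2*v^2 + 8*v/3 - 14/9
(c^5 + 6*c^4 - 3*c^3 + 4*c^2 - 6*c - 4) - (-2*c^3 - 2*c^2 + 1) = c^5 + 6*c^4 - c^3 + 6*c^2 - 6*c - 5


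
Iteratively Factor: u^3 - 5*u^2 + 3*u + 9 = (u - 3)*(u^2 - 2*u - 3) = (u - 3)*(u + 1)*(u - 3)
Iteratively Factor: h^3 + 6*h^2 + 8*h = (h)*(h^2 + 6*h + 8) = h*(h + 4)*(h + 2)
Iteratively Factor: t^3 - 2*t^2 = (t - 2)*(t^2) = t*(t - 2)*(t)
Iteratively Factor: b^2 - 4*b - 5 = (b + 1)*(b - 5)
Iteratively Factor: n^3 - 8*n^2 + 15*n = (n - 5)*(n^2 - 3*n) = n*(n - 5)*(n - 3)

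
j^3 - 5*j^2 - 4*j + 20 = (j - 5)*(j - 2)*(j + 2)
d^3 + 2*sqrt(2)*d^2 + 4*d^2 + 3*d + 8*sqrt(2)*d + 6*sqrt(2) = (d + 1)*(d + 3)*(d + 2*sqrt(2))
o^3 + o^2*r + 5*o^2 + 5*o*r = o*(o + 5)*(o + r)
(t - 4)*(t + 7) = t^2 + 3*t - 28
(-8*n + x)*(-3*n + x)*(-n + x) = -24*n^3 + 35*n^2*x - 12*n*x^2 + x^3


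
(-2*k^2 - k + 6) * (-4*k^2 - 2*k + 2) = 8*k^4 + 8*k^3 - 26*k^2 - 14*k + 12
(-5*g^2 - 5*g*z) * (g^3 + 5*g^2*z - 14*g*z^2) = -5*g^5 - 30*g^4*z + 45*g^3*z^2 + 70*g^2*z^3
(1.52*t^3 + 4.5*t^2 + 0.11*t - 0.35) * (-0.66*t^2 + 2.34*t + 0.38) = -1.0032*t^5 + 0.5868*t^4 + 11.035*t^3 + 2.1984*t^2 - 0.7772*t - 0.133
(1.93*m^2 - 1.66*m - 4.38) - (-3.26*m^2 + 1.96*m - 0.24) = 5.19*m^2 - 3.62*m - 4.14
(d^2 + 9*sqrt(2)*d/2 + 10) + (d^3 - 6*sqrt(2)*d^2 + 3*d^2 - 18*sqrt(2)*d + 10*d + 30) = d^3 - 6*sqrt(2)*d^2 + 4*d^2 - 27*sqrt(2)*d/2 + 10*d + 40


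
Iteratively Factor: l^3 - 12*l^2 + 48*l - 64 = (l - 4)*(l^2 - 8*l + 16) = (l - 4)^2*(l - 4)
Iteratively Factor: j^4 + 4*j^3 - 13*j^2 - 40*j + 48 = (j - 1)*(j^3 + 5*j^2 - 8*j - 48) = (j - 1)*(j + 4)*(j^2 + j - 12) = (j - 1)*(j + 4)^2*(j - 3)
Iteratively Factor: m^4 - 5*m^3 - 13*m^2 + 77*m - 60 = (m - 1)*(m^3 - 4*m^2 - 17*m + 60) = (m - 5)*(m - 1)*(m^2 + m - 12) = (m - 5)*(m - 1)*(m + 4)*(m - 3)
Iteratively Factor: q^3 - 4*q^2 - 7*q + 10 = (q - 1)*(q^2 - 3*q - 10) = (q - 1)*(q + 2)*(q - 5)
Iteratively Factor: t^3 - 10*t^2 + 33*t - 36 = (t - 3)*(t^2 - 7*t + 12) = (t - 4)*(t - 3)*(t - 3)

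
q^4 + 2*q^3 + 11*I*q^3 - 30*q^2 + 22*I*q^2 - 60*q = q*(q + 2)*(q + 5*I)*(q + 6*I)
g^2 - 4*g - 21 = (g - 7)*(g + 3)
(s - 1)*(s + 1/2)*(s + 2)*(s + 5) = s^4 + 13*s^3/2 + 6*s^2 - 17*s/2 - 5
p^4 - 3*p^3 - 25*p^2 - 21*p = p*(p - 7)*(p + 1)*(p + 3)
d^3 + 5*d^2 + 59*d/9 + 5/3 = (d + 1/3)*(d + 5/3)*(d + 3)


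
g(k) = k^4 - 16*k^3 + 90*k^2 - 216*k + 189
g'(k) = 4*k^3 - 48*k^2 + 180*k - 216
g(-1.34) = 681.77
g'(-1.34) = -553.01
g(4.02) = -3.16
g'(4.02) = -8.24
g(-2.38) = 1460.66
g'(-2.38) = -970.22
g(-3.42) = 2757.23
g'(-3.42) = -1553.03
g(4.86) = -13.77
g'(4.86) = -15.78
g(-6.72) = 12599.49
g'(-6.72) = -4807.06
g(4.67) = -10.85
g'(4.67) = -14.84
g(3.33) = -0.13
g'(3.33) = -1.16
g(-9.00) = 27648.00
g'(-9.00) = -8640.00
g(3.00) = 0.00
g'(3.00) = 0.00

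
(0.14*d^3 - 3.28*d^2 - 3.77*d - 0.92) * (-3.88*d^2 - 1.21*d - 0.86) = -0.5432*d^5 + 12.557*d^4 + 18.476*d^3 + 10.9521*d^2 + 4.3554*d + 0.7912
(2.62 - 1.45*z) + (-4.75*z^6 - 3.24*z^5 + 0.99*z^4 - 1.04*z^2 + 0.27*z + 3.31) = -4.75*z^6 - 3.24*z^5 + 0.99*z^4 - 1.04*z^2 - 1.18*z + 5.93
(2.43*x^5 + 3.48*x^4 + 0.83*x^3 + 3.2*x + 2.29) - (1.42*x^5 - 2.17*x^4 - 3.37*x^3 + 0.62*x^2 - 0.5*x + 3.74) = 1.01*x^5 + 5.65*x^4 + 4.2*x^3 - 0.62*x^2 + 3.7*x - 1.45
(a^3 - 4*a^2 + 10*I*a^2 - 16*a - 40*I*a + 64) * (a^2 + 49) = a^5 - 4*a^4 + 10*I*a^4 + 33*a^3 - 40*I*a^3 - 132*a^2 + 490*I*a^2 - 784*a - 1960*I*a + 3136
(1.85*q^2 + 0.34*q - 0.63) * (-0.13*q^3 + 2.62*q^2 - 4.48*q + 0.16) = -0.2405*q^5 + 4.8028*q^4 - 7.3153*q^3 - 2.8778*q^2 + 2.8768*q - 0.1008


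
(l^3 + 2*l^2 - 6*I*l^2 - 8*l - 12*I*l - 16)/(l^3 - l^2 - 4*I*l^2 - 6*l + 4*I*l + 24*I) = (l - 2*I)/(l - 3)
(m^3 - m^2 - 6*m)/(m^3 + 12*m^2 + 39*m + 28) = m*(m^2 - m - 6)/(m^3 + 12*m^2 + 39*m + 28)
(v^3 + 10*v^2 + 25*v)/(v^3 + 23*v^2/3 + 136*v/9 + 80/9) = 9*v*(v + 5)/(9*v^2 + 24*v + 16)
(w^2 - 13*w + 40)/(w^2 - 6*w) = (w^2 - 13*w + 40)/(w*(w - 6))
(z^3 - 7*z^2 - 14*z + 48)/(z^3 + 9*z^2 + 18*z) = (z^2 - 10*z + 16)/(z*(z + 6))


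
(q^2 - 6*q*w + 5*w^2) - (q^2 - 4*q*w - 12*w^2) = -2*q*w + 17*w^2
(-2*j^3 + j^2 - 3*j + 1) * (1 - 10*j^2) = 20*j^5 - 10*j^4 + 28*j^3 - 9*j^2 - 3*j + 1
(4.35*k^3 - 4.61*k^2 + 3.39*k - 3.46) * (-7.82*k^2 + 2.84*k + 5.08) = -34.017*k^5 + 48.4042*k^4 - 17.5042*k^3 + 13.266*k^2 + 7.3948*k - 17.5768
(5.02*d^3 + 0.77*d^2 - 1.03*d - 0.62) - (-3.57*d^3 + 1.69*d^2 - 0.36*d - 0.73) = 8.59*d^3 - 0.92*d^2 - 0.67*d + 0.11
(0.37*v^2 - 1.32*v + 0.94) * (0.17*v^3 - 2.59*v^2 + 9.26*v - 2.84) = 0.0629*v^5 - 1.1827*v^4 + 7.0048*v^3 - 15.7086*v^2 + 12.4532*v - 2.6696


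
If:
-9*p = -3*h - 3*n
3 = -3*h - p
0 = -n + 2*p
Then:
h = -3/4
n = -3/2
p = -3/4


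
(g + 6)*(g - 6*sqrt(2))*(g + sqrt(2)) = g^3 - 5*sqrt(2)*g^2 + 6*g^2 - 30*sqrt(2)*g - 12*g - 72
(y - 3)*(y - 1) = y^2 - 4*y + 3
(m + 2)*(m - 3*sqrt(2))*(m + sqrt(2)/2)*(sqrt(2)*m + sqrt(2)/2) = sqrt(2)*m^4 - 5*m^3 + 5*sqrt(2)*m^3/2 - 25*m^2/2 - 2*sqrt(2)*m^2 - 15*sqrt(2)*m/2 - 5*m - 3*sqrt(2)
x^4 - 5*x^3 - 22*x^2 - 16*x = x*(x - 8)*(x + 1)*(x + 2)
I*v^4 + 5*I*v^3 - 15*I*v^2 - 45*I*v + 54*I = (v - 3)*(v + 3)*(v + 6)*(I*v - I)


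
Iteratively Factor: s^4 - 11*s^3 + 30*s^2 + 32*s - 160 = (s + 2)*(s^3 - 13*s^2 + 56*s - 80) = (s - 5)*(s + 2)*(s^2 - 8*s + 16) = (s - 5)*(s - 4)*(s + 2)*(s - 4)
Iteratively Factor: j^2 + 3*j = (j)*(j + 3)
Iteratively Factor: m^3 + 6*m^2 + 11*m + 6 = (m + 1)*(m^2 + 5*m + 6) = (m + 1)*(m + 3)*(m + 2)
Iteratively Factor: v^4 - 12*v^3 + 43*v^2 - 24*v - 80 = (v + 1)*(v^3 - 13*v^2 + 56*v - 80) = (v - 5)*(v + 1)*(v^2 - 8*v + 16) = (v - 5)*(v - 4)*(v + 1)*(v - 4)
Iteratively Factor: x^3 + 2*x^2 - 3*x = (x)*(x^2 + 2*x - 3) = x*(x + 3)*(x - 1)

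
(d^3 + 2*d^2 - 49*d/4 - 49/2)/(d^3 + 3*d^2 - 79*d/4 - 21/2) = (2*d^2 + 11*d + 14)/(2*d^2 + 13*d + 6)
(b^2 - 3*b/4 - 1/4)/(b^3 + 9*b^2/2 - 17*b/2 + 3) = (4*b + 1)/(2*(2*b^2 + 11*b - 6))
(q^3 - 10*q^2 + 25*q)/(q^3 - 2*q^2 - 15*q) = (q - 5)/(q + 3)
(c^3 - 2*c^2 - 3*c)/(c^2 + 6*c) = (c^2 - 2*c - 3)/(c + 6)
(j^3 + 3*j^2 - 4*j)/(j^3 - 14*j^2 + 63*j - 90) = j*(j^2 + 3*j - 4)/(j^3 - 14*j^2 + 63*j - 90)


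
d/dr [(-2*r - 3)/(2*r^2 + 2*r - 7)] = 4*(r^2 + 3*r + 5)/(4*r^4 + 8*r^3 - 24*r^2 - 28*r + 49)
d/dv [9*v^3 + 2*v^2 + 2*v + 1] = 27*v^2 + 4*v + 2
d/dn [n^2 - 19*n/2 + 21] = 2*n - 19/2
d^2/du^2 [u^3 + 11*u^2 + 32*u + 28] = 6*u + 22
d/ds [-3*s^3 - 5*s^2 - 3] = s*(-9*s - 10)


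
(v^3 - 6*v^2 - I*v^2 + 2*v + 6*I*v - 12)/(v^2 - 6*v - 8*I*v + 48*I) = (v^2 - I*v + 2)/(v - 8*I)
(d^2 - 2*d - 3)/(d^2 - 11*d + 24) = (d + 1)/(d - 8)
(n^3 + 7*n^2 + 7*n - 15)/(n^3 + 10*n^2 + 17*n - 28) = (n^2 + 8*n + 15)/(n^2 + 11*n + 28)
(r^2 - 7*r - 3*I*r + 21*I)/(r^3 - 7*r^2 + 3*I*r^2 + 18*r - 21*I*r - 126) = 1/(r + 6*I)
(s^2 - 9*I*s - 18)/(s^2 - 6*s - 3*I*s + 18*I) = (s - 6*I)/(s - 6)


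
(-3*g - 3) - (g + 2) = -4*g - 5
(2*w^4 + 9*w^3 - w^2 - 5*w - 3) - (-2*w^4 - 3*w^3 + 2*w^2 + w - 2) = 4*w^4 + 12*w^3 - 3*w^2 - 6*w - 1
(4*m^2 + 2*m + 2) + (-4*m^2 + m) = 3*m + 2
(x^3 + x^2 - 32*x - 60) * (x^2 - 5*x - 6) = x^5 - 4*x^4 - 43*x^3 + 94*x^2 + 492*x + 360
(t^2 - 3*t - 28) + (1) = t^2 - 3*t - 27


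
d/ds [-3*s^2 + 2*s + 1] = 2 - 6*s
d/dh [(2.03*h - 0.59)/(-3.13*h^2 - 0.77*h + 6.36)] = (6.3539*h^2 - 3.6934*h + 12.4565)/(9.7969*h^4 + 4.8202*h^3 - 39.2207*h^2 - 9.7944*h + 40.4496)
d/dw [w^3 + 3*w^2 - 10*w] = 3*w^2 + 6*w - 10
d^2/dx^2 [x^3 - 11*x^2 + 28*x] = 6*x - 22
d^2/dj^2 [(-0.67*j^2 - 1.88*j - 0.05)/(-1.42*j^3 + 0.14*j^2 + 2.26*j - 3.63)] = (2.701976*j^6 + 22.744992*j^5 + 11.86836*j^4 - 36.792876*j^3 - 115.201692*j^2 + 4.281036*j + 49.064914)/(2.863288*j^9 - 0.846888*j^8 - 13.587696*j^7 + 24.65158*j^6 + 17.295624*j^5 - 71.828124*j^4 + 51.48161*j^3 + 50.087466*j^2 - 89.339382*j + 47.832147)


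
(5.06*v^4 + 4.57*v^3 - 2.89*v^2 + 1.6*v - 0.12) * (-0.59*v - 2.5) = -2.9854*v^5 - 15.3463*v^4 - 9.7199*v^3 + 6.281*v^2 - 3.9292*v + 0.3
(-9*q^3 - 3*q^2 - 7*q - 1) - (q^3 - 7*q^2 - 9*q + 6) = -10*q^3 + 4*q^2 + 2*q - 7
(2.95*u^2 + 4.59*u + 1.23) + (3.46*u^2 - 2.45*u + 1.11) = 6.41*u^2 + 2.14*u + 2.34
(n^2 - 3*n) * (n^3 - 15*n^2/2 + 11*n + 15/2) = n^5 - 21*n^4/2 + 67*n^3/2 - 51*n^2/2 - 45*n/2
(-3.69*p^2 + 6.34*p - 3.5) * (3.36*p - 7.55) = -12.3984*p^3 + 49.1619*p^2 - 59.627*p + 26.425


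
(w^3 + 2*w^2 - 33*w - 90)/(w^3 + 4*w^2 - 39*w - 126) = (w + 5)/(w + 7)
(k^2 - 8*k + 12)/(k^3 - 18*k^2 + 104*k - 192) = (k - 2)/(k^2 - 12*k + 32)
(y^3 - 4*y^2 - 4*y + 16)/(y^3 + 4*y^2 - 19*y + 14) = (y^2 - 2*y - 8)/(y^2 + 6*y - 7)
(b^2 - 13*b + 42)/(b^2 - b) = (b^2 - 13*b + 42)/(b*(b - 1))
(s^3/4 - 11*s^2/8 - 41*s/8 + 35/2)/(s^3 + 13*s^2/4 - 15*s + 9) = (2*s^3 - 11*s^2 - 41*s + 140)/(2*(4*s^3 + 13*s^2 - 60*s + 36))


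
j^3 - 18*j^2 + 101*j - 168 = (j - 8)*(j - 7)*(j - 3)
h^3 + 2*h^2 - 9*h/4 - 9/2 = (h - 3/2)*(h + 3/2)*(h + 2)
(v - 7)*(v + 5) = v^2 - 2*v - 35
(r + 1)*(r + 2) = r^2 + 3*r + 2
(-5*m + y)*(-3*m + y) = 15*m^2 - 8*m*y + y^2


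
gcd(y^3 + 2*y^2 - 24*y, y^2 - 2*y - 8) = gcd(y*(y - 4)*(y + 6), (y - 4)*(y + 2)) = y - 4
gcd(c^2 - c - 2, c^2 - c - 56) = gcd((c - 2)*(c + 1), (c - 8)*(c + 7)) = 1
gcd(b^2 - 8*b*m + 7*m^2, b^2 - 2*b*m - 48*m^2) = 1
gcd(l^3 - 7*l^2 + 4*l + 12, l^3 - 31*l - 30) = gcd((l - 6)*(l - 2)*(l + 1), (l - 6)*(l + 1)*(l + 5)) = l^2 - 5*l - 6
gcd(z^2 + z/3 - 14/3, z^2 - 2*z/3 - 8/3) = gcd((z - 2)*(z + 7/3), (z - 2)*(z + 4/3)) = z - 2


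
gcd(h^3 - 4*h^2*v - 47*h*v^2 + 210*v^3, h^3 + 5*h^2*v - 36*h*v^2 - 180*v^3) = -h + 6*v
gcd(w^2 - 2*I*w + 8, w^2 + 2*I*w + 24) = w - 4*I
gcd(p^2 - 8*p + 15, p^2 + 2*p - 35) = p - 5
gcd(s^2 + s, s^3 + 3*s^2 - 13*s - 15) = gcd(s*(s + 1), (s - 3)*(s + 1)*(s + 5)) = s + 1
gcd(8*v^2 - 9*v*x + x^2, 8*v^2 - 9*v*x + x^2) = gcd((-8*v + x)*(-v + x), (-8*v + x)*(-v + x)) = 8*v^2 - 9*v*x + x^2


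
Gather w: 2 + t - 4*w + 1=t - 4*w + 3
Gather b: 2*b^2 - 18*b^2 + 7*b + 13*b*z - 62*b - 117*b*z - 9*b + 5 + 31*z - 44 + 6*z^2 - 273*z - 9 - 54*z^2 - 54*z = -16*b^2 + b*(-104*z - 64) - 48*z^2 - 296*z - 48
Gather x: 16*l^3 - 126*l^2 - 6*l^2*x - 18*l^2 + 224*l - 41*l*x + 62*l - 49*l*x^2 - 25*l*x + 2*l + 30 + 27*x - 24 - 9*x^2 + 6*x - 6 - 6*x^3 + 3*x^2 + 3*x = 16*l^3 - 144*l^2 + 288*l - 6*x^3 + x^2*(-49*l - 6) + x*(-6*l^2 - 66*l + 36)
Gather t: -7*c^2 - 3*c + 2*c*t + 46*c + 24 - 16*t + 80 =-7*c^2 + 43*c + t*(2*c - 16) + 104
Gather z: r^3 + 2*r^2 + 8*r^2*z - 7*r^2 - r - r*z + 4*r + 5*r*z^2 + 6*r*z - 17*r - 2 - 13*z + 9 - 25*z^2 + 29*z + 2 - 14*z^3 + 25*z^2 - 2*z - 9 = r^3 - 5*r^2 + 5*r*z^2 - 14*r - 14*z^3 + z*(8*r^2 + 5*r + 14)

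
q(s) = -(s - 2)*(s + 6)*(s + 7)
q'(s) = -(s - 2)*(s + 6) - (s - 2)*(s + 7) - (s + 6)*(s + 7)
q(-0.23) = 87.11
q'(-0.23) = -11.10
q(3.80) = -190.51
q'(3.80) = -142.92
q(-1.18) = 89.21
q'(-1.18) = 5.78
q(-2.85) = 63.40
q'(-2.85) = 22.33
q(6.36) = -719.97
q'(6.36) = -277.27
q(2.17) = -12.74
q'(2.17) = -77.87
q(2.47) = -37.70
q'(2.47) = -88.64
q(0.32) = 77.72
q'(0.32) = -23.35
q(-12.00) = 420.00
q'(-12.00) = -184.00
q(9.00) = -1680.00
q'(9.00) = -457.00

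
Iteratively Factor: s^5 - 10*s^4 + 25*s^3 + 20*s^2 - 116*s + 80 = (s - 5)*(s^4 - 5*s^3 + 20*s - 16) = (s - 5)*(s - 2)*(s^3 - 3*s^2 - 6*s + 8) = (s - 5)*(s - 2)*(s - 1)*(s^2 - 2*s - 8) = (s - 5)*(s - 4)*(s - 2)*(s - 1)*(s + 2)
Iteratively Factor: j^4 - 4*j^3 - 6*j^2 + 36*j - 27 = (j - 1)*(j^3 - 3*j^2 - 9*j + 27) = (j - 3)*(j - 1)*(j^2 - 9) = (j - 3)^2*(j - 1)*(j + 3)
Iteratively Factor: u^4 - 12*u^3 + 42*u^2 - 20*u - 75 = (u + 1)*(u^3 - 13*u^2 + 55*u - 75) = (u - 5)*(u + 1)*(u^2 - 8*u + 15) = (u - 5)^2*(u + 1)*(u - 3)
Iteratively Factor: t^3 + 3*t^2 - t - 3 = (t + 1)*(t^2 + 2*t - 3) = (t + 1)*(t + 3)*(t - 1)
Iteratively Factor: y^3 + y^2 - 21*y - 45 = (y - 5)*(y^2 + 6*y + 9) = (y - 5)*(y + 3)*(y + 3)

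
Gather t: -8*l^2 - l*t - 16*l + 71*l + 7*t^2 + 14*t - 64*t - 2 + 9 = -8*l^2 + 55*l + 7*t^2 + t*(-l - 50) + 7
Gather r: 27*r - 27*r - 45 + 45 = 0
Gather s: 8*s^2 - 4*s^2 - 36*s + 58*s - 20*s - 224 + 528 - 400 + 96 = 4*s^2 + 2*s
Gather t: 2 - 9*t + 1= 3 - 9*t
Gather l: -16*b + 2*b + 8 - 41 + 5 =-14*b - 28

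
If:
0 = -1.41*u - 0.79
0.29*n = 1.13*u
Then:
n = -2.18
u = -0.56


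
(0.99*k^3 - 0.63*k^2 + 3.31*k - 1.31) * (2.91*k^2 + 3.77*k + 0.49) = 2.8809*k^5 + 1.899*k^4 + 7.7421*k^3 + 8.3579*k^2 - 3.3168*k - 0.6419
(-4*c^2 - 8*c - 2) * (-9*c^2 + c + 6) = 36*c^4 + 68*c^3 - 14*c^2 - 50*c - 12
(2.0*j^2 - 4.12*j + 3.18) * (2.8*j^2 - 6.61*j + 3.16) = 5.6*j^4 - 24.756*j^3 + 42.4572*j^2 - 34.039*j + 10.0488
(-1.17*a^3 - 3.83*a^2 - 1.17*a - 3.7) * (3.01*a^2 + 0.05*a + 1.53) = -3.5217*a^5 - 11.5868*a^4 - 5.5033*a^3 - 17.0554*a^2 - 1.9751*a - 5.661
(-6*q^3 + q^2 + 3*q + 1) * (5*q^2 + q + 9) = -30*q^5 - q^4 - 38*q^3 + 17*q^2 + 28*q + 9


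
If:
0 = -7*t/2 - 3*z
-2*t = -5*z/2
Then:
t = 0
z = 0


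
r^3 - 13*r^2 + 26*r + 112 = (r - 8)*(r - 7)*(r + 2)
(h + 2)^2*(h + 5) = h^3 + 9*h^2 + 24*h + 20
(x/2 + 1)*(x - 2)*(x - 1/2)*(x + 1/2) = x^4/2 - 17*x^2/8 + 1/2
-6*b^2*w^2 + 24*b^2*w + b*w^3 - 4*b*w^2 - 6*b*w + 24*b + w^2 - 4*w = (-6*b + w)*(w - 4)*(b*w + 1)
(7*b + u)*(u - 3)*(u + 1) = 7*b*u^2 - 14*b*u - 21*b + u^3 - 2*u^2 - 3*u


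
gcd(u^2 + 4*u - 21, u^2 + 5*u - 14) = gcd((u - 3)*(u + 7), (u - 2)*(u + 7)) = u + 7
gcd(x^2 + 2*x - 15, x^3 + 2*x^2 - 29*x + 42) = x - 3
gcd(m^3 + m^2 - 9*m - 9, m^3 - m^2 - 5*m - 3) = m^2 - 2*m - 3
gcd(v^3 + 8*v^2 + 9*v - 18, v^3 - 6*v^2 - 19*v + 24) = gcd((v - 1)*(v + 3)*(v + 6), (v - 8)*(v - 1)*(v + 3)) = v^2 + 2*v - 3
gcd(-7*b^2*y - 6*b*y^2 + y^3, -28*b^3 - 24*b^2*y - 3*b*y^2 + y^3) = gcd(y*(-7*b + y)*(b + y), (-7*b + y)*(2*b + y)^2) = -7*b + y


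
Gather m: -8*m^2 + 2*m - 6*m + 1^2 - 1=-8*m^2 - 4*m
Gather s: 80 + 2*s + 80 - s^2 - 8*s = -s^2 - 6*s + 160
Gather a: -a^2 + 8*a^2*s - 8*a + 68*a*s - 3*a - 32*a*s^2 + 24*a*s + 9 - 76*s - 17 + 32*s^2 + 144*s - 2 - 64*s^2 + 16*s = a^2*(8*s - 1) + a*(-32*s^2 + 92*s - 11) - 32*s^2 + 84*s - 10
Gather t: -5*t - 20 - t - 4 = -6*t - 24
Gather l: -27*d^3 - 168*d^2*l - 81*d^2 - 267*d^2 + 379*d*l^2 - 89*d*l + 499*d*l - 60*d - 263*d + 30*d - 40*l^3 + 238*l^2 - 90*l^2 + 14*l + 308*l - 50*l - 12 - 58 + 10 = -27*d^3 - 348*d^2 - 293*d - 40*l^3 + l^2*(379*d + 148) + l*(-168*d^2 + 410*d + 272) - 60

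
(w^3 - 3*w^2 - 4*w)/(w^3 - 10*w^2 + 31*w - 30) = w*(w^2 - 3*w - 4)/(w^3 - 10*w^2 + 31*w - 30)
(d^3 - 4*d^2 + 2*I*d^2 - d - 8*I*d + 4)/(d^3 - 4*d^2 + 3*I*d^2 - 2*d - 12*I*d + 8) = (d + I)/(d + 2*I)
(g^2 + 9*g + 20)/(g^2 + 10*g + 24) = (g + 5)/(g + 6)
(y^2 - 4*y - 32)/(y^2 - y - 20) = (y - 8)/(y - 5)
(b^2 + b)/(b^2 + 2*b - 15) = b*(b + 1)/(b^2 + 2*b - 15)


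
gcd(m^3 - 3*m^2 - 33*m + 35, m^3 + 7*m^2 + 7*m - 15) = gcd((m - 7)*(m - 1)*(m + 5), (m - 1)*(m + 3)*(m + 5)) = m^2 + 4*m - 5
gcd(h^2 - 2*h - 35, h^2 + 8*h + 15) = h + 5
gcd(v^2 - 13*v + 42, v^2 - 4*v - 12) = v - 6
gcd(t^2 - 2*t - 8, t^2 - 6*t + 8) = t - 4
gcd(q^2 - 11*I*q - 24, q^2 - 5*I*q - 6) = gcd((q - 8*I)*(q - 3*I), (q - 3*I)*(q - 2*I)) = q - 3*I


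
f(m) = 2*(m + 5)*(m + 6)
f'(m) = 4*m + 22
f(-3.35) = 8.74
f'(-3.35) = 8.60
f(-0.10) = 57.82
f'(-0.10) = 21.60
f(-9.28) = 28.08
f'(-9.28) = -15.12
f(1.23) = 90.09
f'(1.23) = 26.92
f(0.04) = 60.88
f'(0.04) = 22.16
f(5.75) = 252.62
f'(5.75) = 45.00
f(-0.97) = 40.54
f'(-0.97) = 18.12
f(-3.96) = 4.24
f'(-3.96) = 6.16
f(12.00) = 612.00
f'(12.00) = 70.00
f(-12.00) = 84.00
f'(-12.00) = -26.00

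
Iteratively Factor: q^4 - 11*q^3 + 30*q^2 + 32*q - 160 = (q - 4)*(q^3 - 7*q^2 + 2*q + 40) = (q - 4)^2*(q^2 - 3*q - 10) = (q - 4)^2*(q + 2)*(q - 5)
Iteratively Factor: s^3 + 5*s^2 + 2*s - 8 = (s - 1)*(s^2 + 6*s + 8) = (s - 1)*(s + 2)*(s + 4)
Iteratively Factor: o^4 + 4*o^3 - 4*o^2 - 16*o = (o)*(o^3 + 4*o^2 - 4*o - 16) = o*(o - 2)*(o^2 + 6*o + 8) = o*(o - 2)*(o + 2)*(o + 4)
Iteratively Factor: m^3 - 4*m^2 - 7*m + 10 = (m + 2)*(m^2 - 6*m + 5) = (m - 1)*(m + 2)*(m - 5)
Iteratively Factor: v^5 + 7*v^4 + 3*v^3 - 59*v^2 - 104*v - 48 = (v - 3)*(v^4 + 10*v^3 + 33*v^2 + 40*v + 16) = (v - 3)*(v + 1)*(v^3 + 9*v^2 + 24*v + 16) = (v - 3)*(v + 1)*(v + 4)*(v^2 + 5*v + 4) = (v - 3)*(v + 1)^2*(v + 4)*(v + 4)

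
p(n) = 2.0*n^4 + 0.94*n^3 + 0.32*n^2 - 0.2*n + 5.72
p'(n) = 8.0*n^3 + 2.82*n^2 + 0.64*n - 0.2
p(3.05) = 207.83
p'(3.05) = 254.97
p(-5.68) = 1926.65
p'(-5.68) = -1378.86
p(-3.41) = 243.28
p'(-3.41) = -286.81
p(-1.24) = 9.40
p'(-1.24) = -11.91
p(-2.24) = 47.56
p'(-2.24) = -77.40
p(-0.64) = 6.07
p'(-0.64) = -1.55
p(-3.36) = 229.26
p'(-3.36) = -273.98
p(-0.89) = 6.74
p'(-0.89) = -4.18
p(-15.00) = 98158.22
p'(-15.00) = -26375.30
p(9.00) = 13837.10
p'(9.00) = 6065.98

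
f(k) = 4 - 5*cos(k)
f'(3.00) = 0.71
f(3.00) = 8.95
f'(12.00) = -2.68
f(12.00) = -0.22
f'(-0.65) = -3.03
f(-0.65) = 0.02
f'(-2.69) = -2.18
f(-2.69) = 8.50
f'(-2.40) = -3.38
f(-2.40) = 7.69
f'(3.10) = 0.21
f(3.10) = 9.00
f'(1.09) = 4.43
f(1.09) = 1.69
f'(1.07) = 4.39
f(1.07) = 1.60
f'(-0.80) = -3.59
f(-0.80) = 0.52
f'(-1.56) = -5.00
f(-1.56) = 3.95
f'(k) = 5*sin(k)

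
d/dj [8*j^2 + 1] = 16*j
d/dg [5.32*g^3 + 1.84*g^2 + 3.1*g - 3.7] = 15.96*g^2 + 3.68*g + 3.1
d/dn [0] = 0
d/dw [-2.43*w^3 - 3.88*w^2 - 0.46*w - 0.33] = -7.29*w^2 - 7.76*w - 0.46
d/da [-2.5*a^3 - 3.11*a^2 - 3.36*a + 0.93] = -7.5*a^2 - 6.22*a - 3.36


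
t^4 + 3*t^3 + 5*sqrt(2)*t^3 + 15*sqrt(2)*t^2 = t^2*(t + 3)*(t + 5*sqrt(2))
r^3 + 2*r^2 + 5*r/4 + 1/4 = (r + 1/2)^2*(r + 1)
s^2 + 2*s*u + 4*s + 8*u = (s + 4)*(s + 2*u)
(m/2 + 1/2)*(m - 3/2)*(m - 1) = m^3/2 - 3*m^2/4 - m/2 + 3/4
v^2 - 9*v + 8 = (v - 8)*(v - 1)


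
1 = 1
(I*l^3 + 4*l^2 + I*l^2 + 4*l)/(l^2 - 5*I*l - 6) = l*(I*l^2 + l*(4 + I) + 4)/(l^2 - 5*I*l - 6)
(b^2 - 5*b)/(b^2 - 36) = b*(b - 5)/(b^2 - 36)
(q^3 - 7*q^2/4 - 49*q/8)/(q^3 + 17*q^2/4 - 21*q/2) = (8*q^2 - 14*q - 49)/(2*(4*q^2 + 17*q - 42))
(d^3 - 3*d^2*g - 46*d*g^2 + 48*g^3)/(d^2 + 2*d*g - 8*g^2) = (d^3 - 3*d^2*g - 46*d*g^2 + 48*g^3)/(d^2 + 2*d*g - 8*g^2)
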